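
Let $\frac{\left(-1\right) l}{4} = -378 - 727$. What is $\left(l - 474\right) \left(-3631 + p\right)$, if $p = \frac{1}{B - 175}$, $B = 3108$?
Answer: $- \frac{42023803012}{2933} \approx -1.4328 \cdot 10^{7}$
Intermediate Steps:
$p = \frac{1}{2933}$ ($p = \frac{1}{3108 - 175} = \frac{1}{2933} \approx 0.00034095$)
$l = 4420$ ($l = - 4 \left(-378 - 727\right) = \left(-4\right) \left(-1105\right) = 4420$)
$\left(l - 474\right) \left(-3631 + p\right) = \left(4420 - 474\right) \left(-3631 + \frac{1}{2933}\right) = 3946 \left(- \frac{10649722}{2933}\right) = - \frac{42023803012}{2933}$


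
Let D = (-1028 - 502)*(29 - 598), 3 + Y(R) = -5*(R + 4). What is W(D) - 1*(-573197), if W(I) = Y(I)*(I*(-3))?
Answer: 11368442516027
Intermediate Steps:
Y(R) = -23 - 5*R (Y(R) = -3 - 5*(R + 4) = -3 - 5*(4 + R) = -3 + (-20 - 5*R) = -23 - 5*R)
D = 870570 (D = -1530*(-569) = 870570)
W(I) = -3*I*(-23 - 5*I) (W(I) = (-23 - 5*I)*(I*(-3)) = (-23 - 5*I)*(-3*I) = -3*I*(-23 - 5*I))
W(D) - 1*(-573197) = 3*870570*(23 + 5*870570) - 1*(-573197) = 3*870570*(23 + 4352850) + 573197 = 3*870570*4352873 + 573197 = 11368441942830 + 573197 = 11368442516027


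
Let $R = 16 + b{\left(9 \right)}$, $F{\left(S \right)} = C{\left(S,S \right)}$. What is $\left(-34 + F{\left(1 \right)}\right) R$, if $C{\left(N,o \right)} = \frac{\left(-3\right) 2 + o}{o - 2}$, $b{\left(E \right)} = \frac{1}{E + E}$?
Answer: $- \frac{8381}{18} \approx -465.61$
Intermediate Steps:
$b{\left(E \right)} = \frac{1}{2 E}$
$C{\left(N,o \right)} = \frac{-6 + o}{-2 + o}$
$F{\left(S \right)} = \frac{-6 + S}{-2 + S}$
$R = \frac{289}{18}$ ($R = 16 + \frac{1}{2 \cdot 9} = 16 + \frac{1}{2} \cdot \frac{1}{9} = 16 + \frac{1}{18} = \frac{289}{18} \approx 16.056$)
$\left(-34 + F{\left(1 \right)}\right) R = \left(-34 + \frac{-6 + 1}{-2 + 1}\right) \frac{289}{18} = \left(-34 + \frac{1}{-1} \left(-5\right)\right) \frac{289}{18} = \left(-34 - -5\right) \frac{289}{18} = \left(-34 + 5\right) \frac{289}{18} = \left(-29\right) \frac{289}{18} = - \frac{8381}{18}$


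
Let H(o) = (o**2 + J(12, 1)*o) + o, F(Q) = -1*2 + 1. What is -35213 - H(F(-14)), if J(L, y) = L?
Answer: -35201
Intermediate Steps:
F(Q) = -1 (F(Q) = -2 + 1 = -1)
H(o) = o**2 + 13*o (H(o) = (o**2 + 12*o) + o = o**2 + 13*o)
-35213 - H(F(-14)) = -35213 - (-1)*(13 - 1) = -35213 - (-1)*12 = -35213 - 1*(-12) = -35213 + 12 = -35201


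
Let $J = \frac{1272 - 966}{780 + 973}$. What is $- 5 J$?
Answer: $- \frac{1530}{1753} \approx -0.87279$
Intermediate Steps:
$J = \frac{306}{1753}$ ($J = \frac{1272 - 966}{1753} = \left(1272 - 966\right) \frac{1}{1753} = 306 \cdot \frac{1}{1753} = \frac{306}{1753} \approx 0.17456$)
$- 5 J = \left(-5\right) \frac{306}{1753} = - \frac{1530}{1753}$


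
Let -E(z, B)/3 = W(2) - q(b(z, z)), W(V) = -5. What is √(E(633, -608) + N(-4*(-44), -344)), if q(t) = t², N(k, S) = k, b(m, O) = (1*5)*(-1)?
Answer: √266 ≈ 16.310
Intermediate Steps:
b(m, O) = -5 (b(m, O) = 5*(-1) = -5)
E(z, B) = 90 (E(z, B) = -3*(-5 - 1*(-5)²) = -3*(-5 - 1*25) = -3*(-5 - 25) = -3*(-30) = 90)
√(E(633, -608) + N(-4*(-44), -344)) = √(90 - 4*(-44)) = √(90 + 176) = √266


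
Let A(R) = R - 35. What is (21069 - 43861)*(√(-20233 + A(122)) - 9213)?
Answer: 209982696 - 22792*I*√20146 ≈ 2.0998e+8 - 3.235e+6*I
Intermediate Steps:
A(R) = -35 + R
(21069 - 43861)*(√(-20233 + A(122)) - 9213) = (21069 - 43861)*(√(-20233 + (-35 + 122)) - 9213) = -22792*(√(-20233 + 87) - 9213) = -22792*(√(-20146) - 9213) = -22792*(I*√20146 - 9213) = -22792*(-9213 + I*√20146) = 209982696 - 22792*I*√20146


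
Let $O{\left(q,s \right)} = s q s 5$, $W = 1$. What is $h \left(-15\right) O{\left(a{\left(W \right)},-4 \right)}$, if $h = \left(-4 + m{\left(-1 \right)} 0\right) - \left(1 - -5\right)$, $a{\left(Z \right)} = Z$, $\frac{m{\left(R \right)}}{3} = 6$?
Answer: $12000$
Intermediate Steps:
$m{\left(R \right)} = 18$ ($m{\left(R \right)} = 3 \cdot 6 = 18$)
$O{\left(q,s \right)} = 5 q s^{2}$ ($O{\left(q,s \right)} = q s^{2} \cdot 5 = 5 q s^{2}$)
$h = -10$ ($h = \left(-4 + 18 \cdot 0\right) - \left(1 - -5\right) = \left(-4 + 0\right) - \left(1 + 5\right) = -4 - 6 = -10$)
$h \left(-15\right) O{\left(a{\left(W \right)},-4 \right)} = \left(-10\right) \left(-15\right) 5 \cdot 1 \left(-4\right)^{2} = 150 \cdot 5 \cdot 1 \cdot 16 = 150 \cdot 80 = 12000$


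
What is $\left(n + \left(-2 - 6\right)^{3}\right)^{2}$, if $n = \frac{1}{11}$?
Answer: $\frac{31708161}{121} \approx 2.6205 \cdot 10^{5}$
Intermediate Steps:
$n = \frac{1}{11} \approx 0.090909$
$\left(n + \left(-2 - 6\right)^{3}\right)^{2} = \left(\frac{1}{11} + \left(-2 - 6\right)^{3}\right)^{2} = \left(\frac{1}{11} + \left(-8\right)^{3}\right)^{2} = \left(\frac{1}{11} - 512\right)^{2} = \left(- \frac{5631}{11}\right)^{2} = \frac{31708161}{121}$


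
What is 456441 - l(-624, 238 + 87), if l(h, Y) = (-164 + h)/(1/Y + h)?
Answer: 92565522259/202799 ≈ 4.5644e+5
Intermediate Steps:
l(h, Y) = (-164 + h)/(h + 1/Y)
456441 - l(-624, 238 + 87) = 456441 - (238 + 87)*(-164 - 624)/(1 + (238 + 87)*(-624)) = 456441 - 325*(-788)/(1 + 325*(-624)) = 456441 - 325*(-788)/(1 - 202800) = 456441 - 325*(-788)/(-202799) = 456441 - 325*(-1)*(-788)/202799 = 456441 - 1*256100/202799 = 456441 - 256100/202799 = 92565522259/202799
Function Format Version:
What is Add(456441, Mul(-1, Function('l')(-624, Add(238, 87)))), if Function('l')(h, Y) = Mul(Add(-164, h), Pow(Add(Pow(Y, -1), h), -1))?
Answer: Rational(92565522259, 202799) ≈ 4.5644e+5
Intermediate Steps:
Function('l')(h, Y) = Mul(Pow(Add(h, Pow(Y, -1)), -1), Add(-164, h)) (Function('l')(h, Y) = Mul(Add(-164, h), Pow(Add(h, Pow(Y, -1)), -1)) = Mul(Pow(Add(h, Pow(Y, -1)), -1), Add(-164, h)))
Add(456441, Mul(-1, Function('l')(-624, Add(238, 87)))) = Add(456441, Mul(-1, Mul(Add(238, 87), Pow(Add(1, Mul(Add(238, 87), -624)), -1), Add(-164, -624)))) = Add(456441, Mul(-1, Mul(325, Pow(Add(1, Mul(325, -624)), -1), -788))) = Add(456441, Mul(-1, Mul(325, Pow(Add(1, -202800), -1), -788))) = Add(456441, Mul(-1, Mul(325, Pow(-202799, -1), -788))) = Add(456441, Mul(-1, Mul(325, Rational(-1, 202799), -788))) = Add(456441, Mul(-1, Rational(256100, 202799))) = Add(456441, Rational(-256100, 202799)) = Rational(92565522259, 202799)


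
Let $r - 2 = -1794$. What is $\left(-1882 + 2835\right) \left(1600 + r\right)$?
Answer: $-182976$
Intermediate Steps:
$r = -1792$ ($r = 2 - 1794 = -1792$)
$\left(-1882 + 2835\right) \left(1600 + r\right) = \left(-1882 + 2835\right) \left(1600 - 1792\right) = 953 \left(-192\right) = -182976$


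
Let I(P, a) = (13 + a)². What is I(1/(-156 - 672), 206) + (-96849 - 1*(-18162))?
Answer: -30726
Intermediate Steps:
I(1/(-156 - 672), 206) + (-96849 - 1*(-18162)) = (13 + 206)² + (-96849 - 1*(-18162)) = 219² + (-96849 + 18162) = 47961 - 78687 = -30726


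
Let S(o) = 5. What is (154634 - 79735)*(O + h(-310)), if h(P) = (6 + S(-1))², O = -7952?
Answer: -586534069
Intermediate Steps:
h(P) = 121 (h(P) = (6 + 5)² = 11² = 121)
(154634 - 79735)*(O + h(-310)) = (154634 - 79735)*(-7952 + 121) = 74899*(-7831) = -586534069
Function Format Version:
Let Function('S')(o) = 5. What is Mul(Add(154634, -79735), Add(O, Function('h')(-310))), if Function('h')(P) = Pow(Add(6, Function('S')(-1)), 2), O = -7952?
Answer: -586534069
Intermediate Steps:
Function('h')(P) = 121 (Function('h')(P) = Pow(Add(6, 5), 2) = Pow(11, 2) = 121)
Mul(Add(154634, -79735), Add(O, Function('h')(-310))) = Mul(Add(154634, -79735), Add(-7952, 121)) = Mul(74899, -7831) = -586534069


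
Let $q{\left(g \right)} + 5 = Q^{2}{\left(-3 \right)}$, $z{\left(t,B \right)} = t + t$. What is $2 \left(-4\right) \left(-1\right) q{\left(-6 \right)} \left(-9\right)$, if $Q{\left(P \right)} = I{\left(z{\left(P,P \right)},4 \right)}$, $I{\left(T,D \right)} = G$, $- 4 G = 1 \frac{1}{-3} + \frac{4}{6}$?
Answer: $\frac{719}{2} \approx 359.5$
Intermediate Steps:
$G = - \frac{1}{12}$ ($G = - \frac{1 \frac{1}{-3} + \frac{4}{6}}{4} = - \frac{1 \left(- \frac{1}{3}\right) + 4 \cdot \frac{1}{6}}{4} = - \frac{- \frac{1}{3} + \frac{2}{3}}{4} = \left(- \frac{1}{4}\right) \frac{1}{3} = - \frac{1}{12} \approx -0.083333$)
$z{\left(t,B \right)} = 2 t$
$I{\left(T,D \right)} = - \frac{1}{12}$
$Q{\left(P \right)} = - \frac{1}{12}$
$q{\left(g \right)} = - \frac{719}{144}$ ($q{\left(g \right)} = -5 + \left(- \frac{1}{12}\right)^{2} = -5 + \frac{1}{144} = - \frac{719}{144}$)
$2 \left(-4\right) \left(-1\right) q{\left(-6 \right)} \left(-9\right) = 2 \left(-4\right) \left(-1\right) \left(- \frac{719}{144}\right) \left(-9\right) = \left(-8\right) \left(-1\right) \left(- \frac{719}{144}\right) \left(-9\right) = 8 \left(- \frac{719}{144}\right) \left(-9\right) = \left(- \frac{719}{18}\right) \left(-9\right) = \frac{719}{2}$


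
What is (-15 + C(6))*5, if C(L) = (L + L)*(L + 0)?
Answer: 285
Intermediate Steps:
C(L) = 2*L² (C(L) = (2*L)*L = 2*L²)
(-15 + C(6))*5 = (-15 + 2*6²)*5 = (-15 + 2*36)*5 = (-15 + 72)*5 = 57*5 = 285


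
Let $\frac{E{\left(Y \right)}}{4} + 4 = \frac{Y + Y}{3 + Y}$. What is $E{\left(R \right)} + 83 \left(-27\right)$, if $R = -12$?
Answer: $- \frac{6739}{3} \approx -2246.3$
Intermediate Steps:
$E{\left(Y \right)} = -16 + \frac{8 Y}{3 + Y}$ ($E{\left(Y \right)} = -16 + 4 \frac{Y + Y}{3 + Y} = -16 + 4 \frac{2 Y}{3 + Y} = -16 + \frac{8 Y}{3 + Y}$)
$E{\left(R \right)} + 83 \left(-27\right) = \frac{8 \left(-6 - -12\right)}{3 - 12} + 83 \left(-27\right) = \frac{8 \left(-6 + 12\right)}{-9} - 2241 = 8 \left(- \frac{1}{9}\right) 6 - 2241 = - \frac{16}{3} - 2241 = - \frac{6739}{3}$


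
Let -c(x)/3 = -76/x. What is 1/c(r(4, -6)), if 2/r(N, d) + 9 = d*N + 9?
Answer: -1/2736 ≈ -0.00036550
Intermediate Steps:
r(N, d) = 2/(N*d) (r(N, d) = 2/(-9 + (d*N + 9)) = 2/(-9 + (N*d + 9)) = 2/(-9 + (9 + N*d)) = 2/((N*d)) = 2*(1/(N*d)) = 2/(N*d))
c(x) = 228/x (c(x) = -(-228)/x = 228/x)
1/c(r(4, -6)) = 1/(228/((2/(4*(-6))))) = 1/(228/((2*(¼)*(-⅙)))) = 1/(228/(-1/12)) = 1/(228*(-12)) = 1/(-2736) = -1/2736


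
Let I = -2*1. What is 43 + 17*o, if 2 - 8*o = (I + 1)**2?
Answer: 361/8 ≈ 45.125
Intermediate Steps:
I = -2
o = 1/8 (o = 1/4 - (-2 + 1)**2/8 = 1/4 - 1/8*(-1)**2 = 1/4 - 1/8*1 = 1/4 - 1/8 = 1/8 ≈ 0.12500)
43 + 17*o = 43 + 17*(1/8) = 43 + 17/8 = 361/8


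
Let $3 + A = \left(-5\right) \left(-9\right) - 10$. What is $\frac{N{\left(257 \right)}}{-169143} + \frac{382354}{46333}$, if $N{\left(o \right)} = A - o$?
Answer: $\frac{3080139407}{373185839} \approx 8.2536$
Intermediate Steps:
$A = 32$ ($A = -3 - -35 = -3 + \left(45 - 10\right) = -3 + 35 = 32$)
$N{\left(o \right)} = 32 - o$
$\frac{N{\left(257 \right)}}{-169143} + \frac{382354}{46333} = \frac{32 - 257}{-169143} + \frac{382354}{46333} = \left(32 - 257\right) \left(- \frac{1}{169143}\right) + 382354 \cdot \frac{1}{46333} = \left(-225\right) \left(- \frac{1}{169143}\right) + \frac{54622}{6619} = \frac{75}{56381} + \frac{54622}{6619} = \frac{3080139407}{373185839}$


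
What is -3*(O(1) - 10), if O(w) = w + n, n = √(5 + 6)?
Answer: 27 - 3*√11 ≈ 17.050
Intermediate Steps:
n = √11 ≈ 3.3166
O(w) = w + √11
-3*(O(1) - 10) = -3*((1 + √11) - 10) = -3*(-9 + √11) = 27 - 3*√11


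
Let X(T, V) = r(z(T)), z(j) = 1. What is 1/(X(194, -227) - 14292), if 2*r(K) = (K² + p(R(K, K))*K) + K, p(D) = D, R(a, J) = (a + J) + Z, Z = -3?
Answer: -2/28583 ≈ -6.9972e-5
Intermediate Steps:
R(a, J) = -3 + J + a (R(a, J) = (a + J) - 3 = (J + a) - 3 = -3 + J + a)
r(K) = K/2 + K²/2 + K*(-3 + 2*K)/2 (r(K) = ((K² + (-3 + K + K)*K) + K)/2 = ((K² + (-3 + 2*K)*K) + K)/2 = ((K² + K*(-3 + 2*K)) + K)/2 = (K + K² + K*(-3 + 2*K))/2 = K/2 + K²/2 + K*(-3 + 2*K)/2)
X(T, V) = ½ (X(T, V) = (½)*1*(-2 + 3*1) = (½)*1*(-2 + 3) = (½)*1*1 = ½)
1/(X(194, -227) - 14292) = 1/(½ - 14292) = 1/(-28583/2) = -2/28583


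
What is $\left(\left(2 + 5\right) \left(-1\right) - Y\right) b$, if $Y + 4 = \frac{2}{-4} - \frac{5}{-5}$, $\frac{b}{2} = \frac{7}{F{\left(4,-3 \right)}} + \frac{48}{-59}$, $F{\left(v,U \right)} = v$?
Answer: $- \frac{1547}{236} \approx -6.5551$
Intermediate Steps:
$b = \frac{221}{118}$ ($b = 2 \left(\frac{7}{4} + \frac{48}{-59}\right) = 2 \left(7 \cdot \frac{1}{4} + 48 \left(- \frac{1}{59}\right)\right) = 2 \left(\frac{7}{4} - \frac{48}{59}\right) = 2 \cdot \frac{221}{236} = \frac{221}{118} \approx 1.8729$)
$Y = - \frac{7}{2}$ ($Y = -4 + \left(\frac{2}{-4} - \frac{5}{-5}\right) = -4 + \left(2 \left(- \frac{1}{4}\right) - -1\right) = -4 + \left(- \frac{1}{2} + 1\right) = -4 + \frac{1}{2} = - \frac{7}{2} \approx -3.5$)
$\left(\left(2 + 5\right) \left(-1\right) - Y\right) b = \left(\left(2 + 5\right) \left(-1\right) - - \frac{7}{2}\right) \frac{221}{118} = \left(7 \left(-1\right) + \frac{7}{2}\right) \frac{221}{118} = \left(-7 + \frac{7}{2}\right) \frac{221}{118} = \left(- \frac{7}{2}\right) \frac{221}{118} = - \frac{1547}{236}$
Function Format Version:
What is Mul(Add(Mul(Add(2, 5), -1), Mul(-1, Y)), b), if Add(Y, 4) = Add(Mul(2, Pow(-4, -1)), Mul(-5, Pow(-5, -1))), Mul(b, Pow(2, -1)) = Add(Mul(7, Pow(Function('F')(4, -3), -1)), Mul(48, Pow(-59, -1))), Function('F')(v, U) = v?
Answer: Rational(-1547, 236) ≈ -6.5551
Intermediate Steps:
b = Rational(221, 118) (b = Mul(2, Add(Mul(7, Pow(4, -1)), Mul(48, Pow(-59, -1)))) = Mul(2, Add(Mul(7, Rational(1, 4)), Mul(48, Rational(-1, 59)))) = Mul(2, Add(Rational(7, 4), Rational(-48, 59))) = Mul(2, Rational(221, 236)) = Rational(221, 118) ≈ 1.8729)
Y = Rational(-7, 2) (Y = Add(-4, Add(Mul(2, Pow(-4, -1)), Mul(-5, Pow(-5, -1)))) = Add(-4, Add(Mul(2, Rational(-1, 4)), Mul(-5, Rational(-1, 5)))) = Add(-4, Add(Rational(-1, 2), 1)) = Add(-4, Rational(1, 2)) = Rational(-7, 2) ≈ -3.5000)
Mul(Add(Mul(Add(2, 5), -1), Mul(-1, Y)), b) = Mul(Add(Mul(Add(2, 5), -1), Mul(-1, Rational(-7, 2))), Rational(221, 118)) = Mul(Add(Mul(7, -1), Rational(7, 2)), Rational(221, 118)) = Mul(Add(-7, Rational(7, 2)), Rational(221, 118)) = Mul(Rational(-7, 2), Rational(221, 118)) = Rational(-1547, 236)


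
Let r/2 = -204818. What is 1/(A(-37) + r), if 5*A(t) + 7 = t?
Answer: -5/2048224 ≈ -2.4411e-6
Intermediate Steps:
r = -409636 (r = 2*(-204818) = -409636)
A(t) = -7/5 + t/5
1/(A(-37) + r) = 1/((-7/5 + (1/5)*(-37)) - 409636) = 1/((-7/5 - 37/5) - 409636) = 1/(-44/5 - 409636) = 1/(-2048224/5) = -5/2048224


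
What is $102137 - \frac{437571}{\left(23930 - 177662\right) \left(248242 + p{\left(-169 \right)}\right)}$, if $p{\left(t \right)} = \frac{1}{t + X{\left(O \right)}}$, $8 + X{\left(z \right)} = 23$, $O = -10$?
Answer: $\frac{33348080461670709}{326503426358} \approx 1.0214 \cdot 10^{5}$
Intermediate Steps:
$X{\left(z \right)} = 15$ ($X{\left(z \right)} = -8 + 23 = 15$)
$p{\left(t \right)} = \frac{1}{15 + t}$ ($p{\left(t \right)} = \frac{1}{t + 15} = \frac{1}{15 + t}$)
$102137 - \frac{437571}{\left(23930 - 177662\right) \left(248242 + p{\left(-169 \right)}\right)} = 102137 - \frac{437571}{\left(23930 - 177662\right) \left(248242 + \frac{1}{15 - 169}\right)} = 102137 - \frac{437571}{\left(-153732\right) \left(248242 + \frac{1}{-154}\right)} = 102137 - \frac{437571}{\left(-153732\right) \left(248242 - \frac{1}{154}\right)} = 102137 - \frac{437571}{\left(-153732\right) \frac{38229267}{154}} = 102137 - \frac{437571}{- \frac{2938530837222}{77}} = 102137 - - \frac{3743663}{326503426358} = 102137 + \frac{3743663}{326503426358} = \frac{33348080461670709}{326503426358}$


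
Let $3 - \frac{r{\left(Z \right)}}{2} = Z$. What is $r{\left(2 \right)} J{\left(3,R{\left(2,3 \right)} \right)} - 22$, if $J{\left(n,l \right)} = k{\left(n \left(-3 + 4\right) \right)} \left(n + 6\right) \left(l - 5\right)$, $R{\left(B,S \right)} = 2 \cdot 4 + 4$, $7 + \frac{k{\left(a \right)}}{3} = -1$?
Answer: $-3046$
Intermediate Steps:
$k{\left(a \right)} = -24$ ($k{\left(a \right)} = -21 + 3 \left(-1\right) = -21 - 3 = -24$)
$R{\left(B,S \right)} = 12$ ($R{\left(B,S \right)} = 8 + 4 = 12$)
$r{\left(Z \right)} = 6 - 2 Z$
$J{\left(n,l \right)} = - 24 \left(-5 + l\right) \left(6 + n\right)$ ($J{\left(n,l \right)} = - 24 \left(n + 6\right) \left(l - 5\right) = - 24 \left(6 + n\right) \left(-5 + l\right) = - 24 \left(-5 + l\right) \left(6 + n\right)$)
$r{\left(2 \right)} J{\left(3,R{\left(2,3 \right)} \right)} - 22 = \left(6 - 4\right) \left(720 - 1728 + 120 \cdot 3 - 288 \cdot 3\right) - 22 = \left(6 - 4\right) \left(720 - 1728 + 360 - 864\right) - 22 = 2 \left(-1512\right) - 22 = -3024 - 22 = -3046$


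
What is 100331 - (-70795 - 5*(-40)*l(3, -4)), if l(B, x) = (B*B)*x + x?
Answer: 179126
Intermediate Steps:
l(B, x) = x + x*B² (l(B, x) = B²*x + x = x*B² + x = x + x*B²)
100331 - (-70795 - 5*(-40)*l(3, -4)) = 100331 - (-70795 - 5*(-40)*(-4*(1 + 3²))) = 100331 - (-70795 - (-200)*(-4*(1 + 9))) = 100331 - (-70795 - (-200)*(-4*10)) = 100331 - (-70795 - (-200)*(-40)) = 100331 - (-70795 - 1*8000) = 100331 - (-70795 - 8000) = 100331 - 1*(-78795) = 100331 + 78795 = 179126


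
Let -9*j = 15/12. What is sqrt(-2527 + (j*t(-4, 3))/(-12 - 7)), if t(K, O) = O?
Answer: I*sqrt(32840607)/114 ≈ 50.269*I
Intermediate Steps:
j = -5/36 (j = -5/(3*12) = -1/9*5/4 = -5/36 ≈ -0.13889)
sqrt(-2527 + (j*t(-4, 3))/(-12 - 7)) = sqrt(-2527 + (-5/36*3)/(-12 - 7)) = sqrt(-2527 - 5/12/(-19)) = sqrt(-2527 - 5/12*(-1/19)) = sqrt(-2527 + 5/228) = sqrt(-576151/228) = I*sqrt(32840607)/114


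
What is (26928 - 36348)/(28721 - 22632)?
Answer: -9420/6089 ≈ -1.5471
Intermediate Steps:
(26928 - 36348)/(28721 - 22632) = -9420/6089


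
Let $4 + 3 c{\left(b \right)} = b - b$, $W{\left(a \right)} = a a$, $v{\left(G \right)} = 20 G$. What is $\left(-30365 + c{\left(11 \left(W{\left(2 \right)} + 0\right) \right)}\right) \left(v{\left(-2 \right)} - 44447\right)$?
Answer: $1350907071$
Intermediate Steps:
$W{\left(a \right)} = a^{2}$
$c{\left(b \right)} = - \frac{4}{3}$ ($c{\left(b \right)} = - \frac{4}{3} + \frac{b - b}{3} = - \frac{4}{3} + \frac{1}{3} \cdot 0 = - \frac{4}{3} + 0 = - \frac{4}{3}$)
$\left(-30365 + c{\left(11 \left(W{\left(2 \right)} + 0\right) \right)}\right) \left(v{\left(-2 \right)} - 44447\right) = \left(-30365 - \frac{4}{3}\right) \left(20 \left(-2\right) - 44447\right) = - \frac{91099 \left(-40 - 44447\right)}{3} = \left(- \frac{91099}{3}\right) \left(-44487\right) = 1350907071$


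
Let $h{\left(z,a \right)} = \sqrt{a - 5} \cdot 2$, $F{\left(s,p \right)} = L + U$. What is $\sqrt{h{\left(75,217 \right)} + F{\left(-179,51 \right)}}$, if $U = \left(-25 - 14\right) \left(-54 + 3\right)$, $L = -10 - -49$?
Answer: $2 \sqrt{507 + \sqrt{53}} \approx 45.355$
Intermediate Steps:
$L = 39$ ($L = -10 + 49 = 39$)
$U = 1989$ ($U = \left(-39\right) \left(-51\right) = 1989$)
$F{\left(s,p \right)} = 2028$ ($F{\left(s,p \right)} = 39 + 1989 = 2028$)
$h{\left(z,a \right)} = 2 \sqrt{-5 + a}$ ($h{\left(z,a \right)} = \sqrt{-5 + a} 2 = 2 \sqrt{-5 + a}$)
$\sqrt{h{\left(75,217 \right)} + F{\left(-179,51 \right)}} = \sqrt{2 \sqrt{-5 + 217} + 2028} = \sqrt{2 \sqrt{212} + 2028} = \sqrt{2 \cdot 2 \sqrt{53} + 2028} = \sqrt{4 \sqrt{53} + 2028} = \sqrt{2028 + 4 \sqrt{53}}$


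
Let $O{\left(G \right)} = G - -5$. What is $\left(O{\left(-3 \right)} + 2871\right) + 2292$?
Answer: $5165$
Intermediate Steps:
$O{\left(G \right)} = 5 + G$ ($O{\left(G \right)} = G + 5 = 5 + G$)
$\left(O{\left(-3 \right)} + 2871\right) + 2292 = \left(\left(5 - 3\right) + 2871\right) + 2292 = \left(2 + 2871\right) + 2292 = 2873 + 2292 = 5165$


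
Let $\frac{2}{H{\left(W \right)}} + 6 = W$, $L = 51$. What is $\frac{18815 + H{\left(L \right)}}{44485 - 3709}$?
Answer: $\frac{846677}{1834920} \approx 0.46142$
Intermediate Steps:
$H{\left(W \right)} = \frac{2}{-6 + W}$
$\frac{18815 + H{\left(L \right)}}{44485 - 3709} = \frac{18815 + \frac{2}{-6 + 51}}{44485 - 3709} = \frac{18815 + \frac{2}{45}}{40776} = \left(18815 + 2 \cdot \frac{1}{45}\right) \frac{1}{40776} = \left(18815 + \frac{2}{45}\right) \frac{1}{40776} = \frac{846677}{45} \cdot \frac{1}{40776} = \frac{846677}{1834920}$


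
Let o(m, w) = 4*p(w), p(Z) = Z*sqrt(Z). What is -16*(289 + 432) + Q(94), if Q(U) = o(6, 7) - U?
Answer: -11630 + 28*sqrt(7) ≈ -11556.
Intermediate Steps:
p(Z) = Z**(3/2)
o(m, w) = 4*w**(3/2)
Q(U) = -U + 28*sqrt(7) (Q(U) = 4*7**(3/2) - U = 4*(7*sqrt(7)) - U = 28*sqrt(7) - U = -U + 28*sqrt(7))
-16*(289 + 432) + Q(94) = -16*(289 + 432) + (-1*94 + 28*sqrt(7)) = -16*721 + (-94 + 28*sqrt(7)) = -11536 + (-94 + 28*sqrt(7)) = -11630 + 28*sqrt(7)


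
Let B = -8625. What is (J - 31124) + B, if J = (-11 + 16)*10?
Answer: -39699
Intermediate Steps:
J = 50 (J = 5*10 = 50)
(J - 31124) + B = (50 - 31124) - 8625 = -31074 - 8625 = -39699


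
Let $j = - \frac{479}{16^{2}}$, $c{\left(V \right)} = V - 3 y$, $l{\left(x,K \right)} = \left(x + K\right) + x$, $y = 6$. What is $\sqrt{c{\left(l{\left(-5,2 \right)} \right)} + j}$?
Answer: $\frac{i \sqrt{7135}}{16} \approx 5.2793 i$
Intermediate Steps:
$l{\left(x,K \right)} = K + 2 x$ ($l{\left(x,K \right)} = \left(K + x\right) + x = K + 2 x$)
$c{\left(V \right)} = -18 + V$ ($c{\left(V \right)} = V - 18 = -18 + V$)
$j = - \frac{479}{256} \approx -1.8711$
$\sqrt{c{\left(l{\left(-5,2 \right)} \right)} + j} = \sqrt{\left(-18 + \left(2 + 2 \left(-5\right)\right)\right) - \frac{479}{256}} = \sqrt{\left(-18 + \left(2 - 10\right)\right) - \frac{479}{256}} = \sqrt{\left(-18 - 8\right) - \frac{479}{256}} = \sqrt{-26 - \frac{479}{256}} = \sqrt{- \frac{7135}{256}} = \frac{i \sqrt{7135}}{16}$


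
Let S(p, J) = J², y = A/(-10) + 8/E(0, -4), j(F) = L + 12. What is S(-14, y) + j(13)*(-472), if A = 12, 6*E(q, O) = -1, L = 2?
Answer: -104684/25 ≈ -4187.4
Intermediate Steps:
E(q, O) = -⅙ (E(q, O) = (⅙)*(-1) = -⅙)
j(F) = 14 (j(F) = 2 + 12 = 14)
y = -246/5 (y = 12/(-10) + 8/(-⅙) = 12*(-⅒) + 8*(-6) = -6/5 - 48 = -246/5 ≈ -49.200)
S(-14, y) + j(13)*(-472) = (-246/5)² + 14*(-472) = 60516/25 - 6608 = -104684/25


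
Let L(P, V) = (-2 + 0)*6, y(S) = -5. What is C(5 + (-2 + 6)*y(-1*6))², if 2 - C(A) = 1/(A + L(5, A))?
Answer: 3025/729 ≈ 4.1495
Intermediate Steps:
L(P, V) = -12 (L(P, V) = -2*6 = -12)
C(A) = 2 - 1/(-12 + A) (C(A) = 2 - 1/(A - 12) = 2 - 1/(-12 + A))
C(5 + (-2 + 6)*y(-1*6))² = ((-25 + 2*(5 + (-2 + 6)*(-5)))/(-12 + (5 + (-2 + 6)*(-5))))² = ((-25 + 2*(5 + 4*(-5)))/(-12 + (5 + 4*(-5))))² = ((-25 + 2*(5 - 20))/(-12 + (5 - 20)))² = ((-25 + 2*(-15))/(-12 - 15))² = ((-25 - 30)/(-27))² = (-1/27*(-55))² = (55/27)² = 3025/729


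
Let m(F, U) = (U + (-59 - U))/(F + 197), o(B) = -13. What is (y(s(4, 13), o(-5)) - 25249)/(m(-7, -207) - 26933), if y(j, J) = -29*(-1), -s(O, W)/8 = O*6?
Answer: 4791800/5117329 ≈ 0.93639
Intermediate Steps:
s(O, W) = -48*O (s(O, W) = -8*O*6 = -48*O)
m(F, U) = -59/(197 + F)
y(j, J) = 29
(y(s(4, 13), o(-5)) - 25249)/(m(-7, -207) - 26933) = (29 - 25249)/(-59/(197 - 7) - 26933) = -25220/(-59/190 - 26933) = -25220/(-5117329/190) = -25220*(-190/5117329) = 4791800/5117329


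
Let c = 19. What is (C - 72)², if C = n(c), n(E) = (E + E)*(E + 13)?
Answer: 1308736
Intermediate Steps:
n(E) = 2*E*(13 + E) (n(E) = (2*E)*(13 + E) = 2*E*(13 + E))
C = 1216 (C = 2*19*(13 + 19) = 2*19*32 = 1216)
(C - 72)² = (1216 - 72)² = 1144² = 1308736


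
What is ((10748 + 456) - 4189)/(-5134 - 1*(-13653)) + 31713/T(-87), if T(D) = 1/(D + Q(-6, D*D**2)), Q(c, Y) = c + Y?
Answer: -177928302094997/8519 ≈ -2.0886e+10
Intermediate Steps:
Q(c, Y) = Y + c
T(D) = 1/(-6 + D + D**3) (T(D) = 1/(D + (D*D**2 - 6)) = 1/(D + (D**3 - 6)) = 1/(D + (-6 + D**3)) = 1/(-6 + D + D**3))
((10748 + 456) - 4189)/(-5134 - 1*(-13653)) + 31713/T(-87) = ((10748 + 456) - 4189)/(-5134 - 1*(-13653)) + 31713/(1/(-6 - 87 + (-87)**3)) = (11204 - 4189)/(-5134 + 13653) + 31713/(1/(-6 - 87 - 658503)) = 7015/8519 + 31713/(1/(-658596)) = 7015*(1/8519) + 31713/(-1/658596) = 7015/8519 + 31713*(-658596) = 7015/8519 - 20886054948 = -177928302094997/8519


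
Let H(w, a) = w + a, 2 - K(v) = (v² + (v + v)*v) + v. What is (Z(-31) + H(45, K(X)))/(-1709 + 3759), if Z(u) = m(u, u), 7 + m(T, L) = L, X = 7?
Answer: -29/410 ≈ -0.070732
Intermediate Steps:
m(T, L) = -7 + L
Z(u) = -7 + u
K(v) = 2 - v - 3*v² (K(v) = 2 - ((v² + (v + v)*v) + v) = 2 - ((v² + (2*v)*v) + v) = 2 - ((v² + 2*v²) + v) = 2 - (3*v² + v) = 2 - (v + 3*v²) = 2 + (-v - 3*v²) = 2 - v - 3*v²)
H(w, a) = a + w
(Z(-31) + H(45, K(X)))/(-1709 + 3759) = ((-7 - 31) + ((2 - 1*7 - 3*7²) + 45))/(-1709 + 3759) = (-38 + ((2 - 7 - 3*49) + 45))/2050 = (-38 + ((2 - 7 - 147) + 45))*(1/2050) = (-38 + (-152 + 45))*(1/2050) = (-38 - 107)*(1/2050) = -145*1/2050 = -29/410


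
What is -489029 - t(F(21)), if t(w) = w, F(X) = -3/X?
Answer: -3423202/7 ≈ -4.8903e+5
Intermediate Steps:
-489029 - t(F(21)) = -489029 - (-3)/21 = -489029 - 1*(-1/7) = -489029 + 1/7 = -3423202/7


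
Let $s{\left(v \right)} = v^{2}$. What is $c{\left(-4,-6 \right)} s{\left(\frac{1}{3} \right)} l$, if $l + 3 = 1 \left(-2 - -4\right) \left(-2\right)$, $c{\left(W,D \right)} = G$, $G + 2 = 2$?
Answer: $0$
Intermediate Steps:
$G = 0$ ($G = -2 + 2 = 0$)
$c{\left(W,D \right)} = 0$
$l = -7$ ($l = -3 + 1 \left(-2 - -4\right) \left(-2\right) = -3 + 1 \left(-2 + 4\right) \left(-2\right) = -3 + 1 \cdot 2 \left(-2\right) = -3 + 2 \left(-2\right) = -3 - 4 = -7$)
$c{\left(-4,-6 \right)} s{\left(\frac{1}{3} \right)} l = 0 \left(\frac{1}{3}\right)^{2} \left(-7\right) = \frac{0}{9} \left(-7\right) = 0 \cdot \frac{1}{9} \left(-7\right) = 0 \left(-7\right) = 0$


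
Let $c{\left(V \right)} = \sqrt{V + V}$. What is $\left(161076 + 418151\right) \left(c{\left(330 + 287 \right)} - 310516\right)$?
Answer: $-179859251132 + 579227 \sqrt{1234} \approx -1.7984 \cdot 10^{11}$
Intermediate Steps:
$c{\left(V \right)} = \sqrt{2} \sqrt{V}$ ($c{\left(V \right)} = \sqrt{2 V} = \sqrt{2} \sqrt{V}$)
$\left(161076 + 418151\right) \left(c{\left(330 + 287 \right)} - 310516\right) = \left(161076 + 418151\right) \left(\sqrt{2} \sqrt{330 + 287} - 310516\right) = 579227 \left(\sqrt{2} \sqrt{617} - 310516\right) = 579227 \left(\sqrt{1234} - 310516\right) = 579227 \left(-310516 + \sqrt{1234}\right) = -179859251132 + 579227 \sqrt{1234}$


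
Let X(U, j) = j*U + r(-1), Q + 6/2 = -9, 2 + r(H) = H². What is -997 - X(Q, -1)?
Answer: -1008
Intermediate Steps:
r(H) = -2 + H²
Q = -12 (Q = -3 - 9 = -12)
X(U, j) = -1 + U*j (X(U, j) = j*U + (-2 + (-1)²) = U*j + (-2 + 1) = U*j - 1 = -1 + U*j)
-997 - X(Q, -1) = -997 - (-1 - 12*(-1)) = -997 - (-1 + 12) = -997 - 1*11 = -997 - 11 = -1008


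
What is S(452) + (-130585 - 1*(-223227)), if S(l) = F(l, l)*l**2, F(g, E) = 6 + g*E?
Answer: 41741442882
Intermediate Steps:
F(g, E) = 6 + E*g
S(l) = l**2*(6 + l**2) (S(l) = (6 + l*l)*l**2 = (6 + l**2)*l**2 = l**2*(6 + l**2))
S(452) + (-130585 - 1*(-223227)) = 452**2*(6 + 452**2) + (-130585 - 1*(-223227)) = 204304*(6 + 204304) + (-130585 + 223227) = 204304*204310 + 92642 = 41741350240 + 92642 = 41741442882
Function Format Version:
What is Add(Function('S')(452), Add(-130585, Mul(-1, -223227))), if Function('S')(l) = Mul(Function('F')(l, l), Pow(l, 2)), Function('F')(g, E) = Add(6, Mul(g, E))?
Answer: 41741442882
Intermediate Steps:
Function('F')(g, E) = Add(6, Mul(E, g))
Function('S')(l) = Mul(Pow(l, 2), Add(6, Pow(l, 2))) (Function('S')(l) = Mul(Add(6, Mul(l, l)), Pow(l, 2)) = Mul(Add(6, Pow(l, 2)), Pow(l, 2)) = Mul(Pow(l, 2), Add(6, Pow(l, 2))))
Add(Function('S')(452), Add(-130585, Mul(-1, -223227))) = Add(Mul(Pow(452, 2), Add(6, Pow(452, 2))), Add(-130585, Mul(-1, -223227))) = Add(Mul(204304, Add(6, 204304)), Add(-130585, 223227)) = Add(Mul(204304, 204310), 92642) = Add(41741350240, 92642) = 41741442882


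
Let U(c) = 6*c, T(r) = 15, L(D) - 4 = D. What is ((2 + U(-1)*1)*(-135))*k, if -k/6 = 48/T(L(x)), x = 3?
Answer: -10368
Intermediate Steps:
L(D) = 4 + D
k = -96/5 (k = -288/15 = -6*16/5 = -96/5 ≈ -19.200)
((2 + U(-1)*1)*(-135))*k = ((2 + (6*(-1))*1)*(-135))*(-96/5) = ((2 - 6*1)*(-135))*(-96/5) = ((2 - 6)*(-135))*(-96/5) = -4*(-135)*(-96/5) = 540*(-96/5) = -10368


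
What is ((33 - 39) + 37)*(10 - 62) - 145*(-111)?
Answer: 14483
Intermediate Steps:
((33 - 39) + 37)*(10 - 62) - 145*(-111) = (-6 + 37)*(-52) + 16095 = 31*(-52) + 16095 = -1612 + 16095 = 14483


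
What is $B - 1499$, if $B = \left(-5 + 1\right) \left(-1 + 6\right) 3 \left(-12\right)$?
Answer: $-779$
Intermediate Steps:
$B = 720$ ($B = \left(-4\right) 5 \cdot 3 \left(-12\right) = \left(-20\right) 3 \left(-12\right) = \left(-60\right) \left(-12\right) = 720$)
$B - 1499 = 720 - 1499 = -779$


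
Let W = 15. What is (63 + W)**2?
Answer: 6084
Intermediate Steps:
(63 + W)**2 = (63 + 15)**2 = 78**2 = 6084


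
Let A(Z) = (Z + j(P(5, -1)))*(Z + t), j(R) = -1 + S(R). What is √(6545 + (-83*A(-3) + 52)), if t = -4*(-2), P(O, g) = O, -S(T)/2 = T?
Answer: √12407 ≈ 111.39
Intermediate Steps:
S(T) = -2*T
t = 8
j(R) = -1 - 2*R
A(Z) = (-11 + Z)*(8 + Z) (A(Z) = (Z + (-1 - 2*5))*(Z + 8) = (Z + (-1 - 10))*(8 + Z) = (Z - 11)*(8 + Z) = (-11 + Z)*(8 + Z))
√(6545 + (-83*A(-3) + 52)) = √(6545 + (-83*(-88 + (-3)² - 3*(-3)) + 52)) = √(6545 + (-83*(-88 + 9 + 9) + 52)) = √(6545 + (-83*(-70) + 52)) = √(6545 + (5810 + 52)) = √(6545 + 5862) = √12407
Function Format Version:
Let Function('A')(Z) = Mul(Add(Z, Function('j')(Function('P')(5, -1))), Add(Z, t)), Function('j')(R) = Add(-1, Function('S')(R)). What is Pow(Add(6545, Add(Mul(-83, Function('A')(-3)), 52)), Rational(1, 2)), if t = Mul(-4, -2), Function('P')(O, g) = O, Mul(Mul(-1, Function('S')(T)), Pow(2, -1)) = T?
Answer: Pow(12407, Rational(1, 2)) ≈ 111.39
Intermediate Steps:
Function('S')(T) = Mul(-2, T)
t = 8
Function('j')(R) = Add(-1, Mul(-2, R))
Function('A')(Z) = Mul(Add(-11, Z), Add(8, Z)) (Function('A')(Z) = Mul(Add(Z, Add(-1, Mul(-2, 5))), Add(Z, 8)) = Mul(Add(Z, Add(-1, -10)), Add(8, Z)) = Mul(Add(Z, -11), Add(8, Z)) = Mul(Add(-11, Z), Add(8, Z)))
Pow(Add(6545, Add(Mul(-83, Function('A')(-3)), 52)), Rational(1, 2)) = Pow(Add(6545, Add(Mul(-83, Add(-88, Pow(-3, 2), Mul(-3, -3))), 52)), Rational(1, 2)) = Pow(Add(6545, Add(Mul(-83, Add(-88, 9, 9)), 52)), Rational(1, 2)) = Pow(Add(6545, Add(Mul(-83, -70), 52)), Rational(1, 2)) = Pow(Add(6545, Add(5810, 52)), Rational(1, 2)) = Pow(Add(6545, 5862), Rational(1, 2)) = Pow(12407, Rational(1, 2))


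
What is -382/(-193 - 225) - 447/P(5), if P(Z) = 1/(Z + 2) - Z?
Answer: 660455/7106 ≈ 92.943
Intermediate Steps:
P(Z) = 1/(2 + Z) - Z
-382/(-193 - 225) - 447/P(5) = -382/(-193 - 225) - 447*(2 + 5)/(1 - 1*5**2 - 2*5) = -382/(-418) - 447*7/(1 - 1*25 - 10) = -382*(-1/418) - 447*7/(1 - 25 - 10) = 191/209 - 447/((1/7)*(-34)) = 191/209 - 447/(-34/7) = 191/209 - 447*(-7/34) = 191/209 + 3129/34 = 660455/7106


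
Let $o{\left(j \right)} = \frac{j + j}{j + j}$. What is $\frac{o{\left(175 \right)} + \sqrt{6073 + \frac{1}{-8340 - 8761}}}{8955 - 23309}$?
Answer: $- \frac{1}{14354} - \frac{\sqrt{9061293957}}{17533411} \approx -0.0054988$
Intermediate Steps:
$o{\left(j \right)} = 1$ ($o{\left(j \right)} = \frac{2 j}{2 j} = 2 j \frac{1}{2 j} = 1$)
$\frac{o{\left(175 \right)} + \sqrt{6073 + \frac{1}{-8340 - 8761}}}{8955 - 23309} = \frac{1 + \sqrt{6073 + \frac{1}{-8340 - 8761}}}{8955 - 23309} = \frac{1 + \sqrt{6073 + \frac{1}{-17101}}}{-14354} = \left(1 + \sqrt{6073 - \frac{1}{17101}}\right) \left(- \frac{1}{14354}\right) = \left(1 + \sqrt{\frac{103854372}{17101}}\right) \left(- \frac{1}{14354}\right) = \left(1 + \frac{2 \sqrt{9061293957}}{2443}\right) \left(- \frac{1}{14354}\right) = - \frac{1}{14354} - \frac{\sqrt{9061293957}}{17533411}$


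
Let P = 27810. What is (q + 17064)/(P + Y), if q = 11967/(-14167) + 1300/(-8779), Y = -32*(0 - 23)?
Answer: 2122161919559/3550325766778 ≈ 0.59774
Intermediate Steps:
Y = 736 (Y = -32*(-23) = 736)
q = -123475393/124372093 (q = 11967*(-1/14167) + 1300*(-1/8779) = -11967/14167 - 1300/8779 = -123475393/124372093 ≈ -0.99279)
(q + 17064)/(P + Y) = (-123475393/124372093 + 17064)/(27810 + 736) = (2122161919559/124372093)/28546 = (2122161919559/124372093)*(1/28546) = 2122161919559/3550325766778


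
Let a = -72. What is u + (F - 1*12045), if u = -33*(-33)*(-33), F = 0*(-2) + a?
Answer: -48054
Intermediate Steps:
F = -72 (F = 0*(-2) - 72 = 0 - 72 = -72)
u = -35937 (u = 1089*(-33) = -35937)
u + (F - 1*12045) = -35937 + (-72 - 1*12045) = -35937 + (-72 - 12045) = -35937 - 12117 = -48054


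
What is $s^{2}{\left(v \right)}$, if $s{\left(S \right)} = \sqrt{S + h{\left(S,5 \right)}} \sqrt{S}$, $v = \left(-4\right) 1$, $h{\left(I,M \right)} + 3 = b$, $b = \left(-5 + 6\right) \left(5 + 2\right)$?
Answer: $0$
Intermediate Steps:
$b = 7$ ($b = 1 \cdot 7 = 7$)
$h{\left(I,M \right)} = 4$ ($h{\left(I,M \right)} = -3 + 7 = 4$)
$v = -4$
$s{\left(S \right)} = \sqrt{S} \sqrt{4 + S}$ ($s{\left(S \right)} = \sqrt{S + 4} \sqrt{S} = \sqrt{4 + S} \sqrt{S} = \sqrt{S} \sqrt{4 + S}$)
$s^{2}{\left(v \right)} = \left(\sqrt{-4} \sqrt{4 - 4}\right)^{2} = \left(2 i \sqrt{0}\right)^{2} = \left(2 i 0\right)^{2} = 0^{2} = 0$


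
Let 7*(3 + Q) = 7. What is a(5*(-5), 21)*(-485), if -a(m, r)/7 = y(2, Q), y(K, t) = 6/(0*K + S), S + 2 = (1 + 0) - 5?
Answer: -3395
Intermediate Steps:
Q = -2 (Q = -3 + (⅐)*7 = -3 + 1 = -2)
S = -6 (S = -2 + ((1 + 0) - 5) = -2 + (1 - 5) = -2 - 4 = -6)
y(K, t) = -1 (y(K, t) = 6/(0*K - 6) = 6/(0 - 6) = 6/(-6) = 6*(-⅙) = -1)
a(m, r) = 7 (a(m, r) = -7*(-1) = 7)
a(5*(-5), 21)*(-485) = 7*(-485) = -3395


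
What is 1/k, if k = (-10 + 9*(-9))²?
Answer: 1/8281 ≈ 0.00012076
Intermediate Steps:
k = 8281 (k = (-10 - 81)² = (-91)² = 8281)
1/k = 1/8281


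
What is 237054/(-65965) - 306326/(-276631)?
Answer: -45369690484/18247963915 ≈ -2.4863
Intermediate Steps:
237054/(-65965) - 306326/(-276631) = 237054*(-1/65965) - 306326*(-1/276631) = -237054/65965 + 306326/276631 = -45369690484/18247963915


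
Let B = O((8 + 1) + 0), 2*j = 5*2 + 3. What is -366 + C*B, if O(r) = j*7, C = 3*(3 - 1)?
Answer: -93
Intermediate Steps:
j = 13/2 (j = (5*2 + 3)/2 = (10 + 3)/2 = (½)*13 = 13/2 ≈ 6.5000)
C = 6 (C = 3*2 = 6)
O(r) = 91/2 (O(r) = (13/2)*7 = 91/2)
B = 91/2 ≈ 45.500
-366 + C*B = -366 + 6*(91/2) = -366 + 273 = -93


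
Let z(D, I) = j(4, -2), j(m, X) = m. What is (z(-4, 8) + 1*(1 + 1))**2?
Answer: 36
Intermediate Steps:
z(D, I) = 4
(z(-4, 8) + 1*(1 + 1))**2 = (4 + 1*(1 + 1))**2 = (4 + 1*2)**2 = (4 + 2)**2 = 6**2 = 36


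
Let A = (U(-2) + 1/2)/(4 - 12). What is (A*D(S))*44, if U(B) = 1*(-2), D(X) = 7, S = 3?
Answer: 231/4 ≈ 57.750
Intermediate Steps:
U(B) = -2
A = 3/16 (A = (-2 + 1/2)/(4 - 12) = (-2 + ½)/(-8) = -3/2*(-⅛) = 3/16 ≈ 0.18750)
(A*D(S))*44 = ((3/16)*7)*44 = (21/16)*44 = 231/4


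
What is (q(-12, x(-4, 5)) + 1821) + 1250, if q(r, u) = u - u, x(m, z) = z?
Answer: 3071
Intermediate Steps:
q(r, u) = 0
(q(-12, x(-4, 5)) + 1821) + 1250 = (0 + 1821) + 1250 = 1821 + 1250 = 3071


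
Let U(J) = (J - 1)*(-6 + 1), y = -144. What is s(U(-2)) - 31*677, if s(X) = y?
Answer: -21131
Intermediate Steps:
U(J) = 5 - 5*J (U(J) = (-1 + J)*(-5) = 5 - 5*J)
s(X) = -144
s(U(-2)) - 31*677 = -144 - 31*677 = -144 - 20987 = -21131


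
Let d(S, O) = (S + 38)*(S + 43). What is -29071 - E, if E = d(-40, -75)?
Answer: -29065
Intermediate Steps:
d(S, O) = (38 + S)*(43 + S)
E = -6 (E = 1634 + (-40)² + 81*(-40) = 1634 + 1600 - 3240 = -6)
-29071 - E = -29071 - 1*(-6) = -29071 + 6 = -29065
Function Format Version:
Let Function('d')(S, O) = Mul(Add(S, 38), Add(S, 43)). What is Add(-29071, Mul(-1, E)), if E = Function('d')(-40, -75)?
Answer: -29065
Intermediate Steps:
Function('d')(S, O) = Mul(Add(38, S), Add(43, S))
E = -6 (E = Add(1634, Pow(-40, 2), Mul(81, -40)) = Add(1634, 1600, -3240) = -6)
Add(-29071, Mul(-1, E)) = Add(-29071, Mul(-1, -6)) = Add(-29071, 6) = -29065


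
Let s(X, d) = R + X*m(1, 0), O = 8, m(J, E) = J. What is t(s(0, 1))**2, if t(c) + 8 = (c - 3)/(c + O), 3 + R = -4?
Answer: 324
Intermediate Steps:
R = -7 (R = -3 - 4 = -7)
s(X, d) = -7 + X (s(X, d) = -7 + X*1 = -7 + X)
t(c) = -8 + (-3 + c)/(8 + c) (t(c) = -8 + (c - 3)/(c + 8) = -8 + (-3 + c)/(8 + c))
t(s(0, 1))**2 = ((-67 - 7*(-7 + 0))/(8 + (-7 + 0)))**2 = ((-67 - 7*(-7))/(8 - 7))**2 = ((-67 + 49)/1)**2 = (1*(-18))**2 = (-18)**2 = 324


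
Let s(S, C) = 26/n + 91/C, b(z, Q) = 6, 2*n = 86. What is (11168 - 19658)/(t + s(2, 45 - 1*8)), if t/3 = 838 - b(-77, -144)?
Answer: -4502530/1325337 ≈ -3.3973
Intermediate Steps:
n = 43 (n = (1/2)*86 = 43)
s(S, C) = 26/43 + 91/C
t = 2496 (t = 3*(838 - 1*6) = 3*(838 - 6) = 3*832 = 2496)
(11168 - 19658)/(t + s(2, 45 - 1*8)) = (11168 - 19658)/(2496 + (26/43 + 91/(45 - 1*8))) = -8490/(2496 + (26/43 + 91/(45 - 8))) = -8490/(2496 + (26/43 + 91/37)) = -8490/(2496 + 4875/1591) = -8490/3976011/1591 = -8490*1591/3976011 = -4502530/1325337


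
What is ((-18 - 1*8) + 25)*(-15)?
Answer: 15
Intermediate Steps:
((-18 - 1*8) + 25)*(-15) = ((-18 - 8) + 25)*(-15) = (-26 + 25)*(-15) = -1*(-15) = 15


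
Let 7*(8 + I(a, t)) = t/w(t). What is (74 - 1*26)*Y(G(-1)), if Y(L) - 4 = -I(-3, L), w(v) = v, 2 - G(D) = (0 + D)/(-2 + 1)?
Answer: 3984/7 ≈ 569.14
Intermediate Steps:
G(D) = 2 + D (G(D) = 2 - (0 + D)/(-2 + 1) = 2 - D/(-1) = 2 - D*(-1) = 2 - (-1)*D = 2 + D)
I(a, t) = -55/7 (I(a, t) = -8 + (t/t)/7 = -8 + (⅐)*1 = -8 + ⅐ = -55/7)
Y(L) = 83/7 (Y(L) = 4 - 1*(-55/7) = 4 + 55/7 = 83/7)
(74 - 1*26)*Y(G(-1)) = (74 - 1*26)*(83/7) = (74 - 26)*(83/7) = 48*(83/7) = 3984/7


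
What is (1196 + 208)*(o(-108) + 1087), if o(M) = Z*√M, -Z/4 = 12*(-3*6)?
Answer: 1526148 + 7278336*I*√3 ≈ 1.5261e+6 + 1.2606e+7*I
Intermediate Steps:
Z = 864 (Z = -48*(-3*6) = -48*(-18) = -4*(-216) = 864)
o(M) = 864*√M
(1196 + 208)*(o(-108) + 1087) = (1196 + 208)*(864*√(-108) + 1087) = 1404*(864*(6*I*√3) + 1087) = 1404*(5184*I*√3 + 1087) = 1404*(1087 + 5184*I*√3) = 1526148 + 7278336*I*√3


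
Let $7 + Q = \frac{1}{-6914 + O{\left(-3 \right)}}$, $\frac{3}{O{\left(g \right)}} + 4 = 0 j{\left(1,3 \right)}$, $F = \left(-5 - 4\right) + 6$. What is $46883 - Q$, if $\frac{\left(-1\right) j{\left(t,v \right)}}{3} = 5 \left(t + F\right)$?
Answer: $\frac{1296930514}{27659} \approx 46890.0$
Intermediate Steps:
$F = -3$ ($F = -9 + 6 = -3$)
$j{\left(t,v \right)} = 45 - 15 t$ ($j{\left(t,v \right)} = - 3 \cdot 5 \left(t - 3\right) = - 3 \cdot 5 \left(-3 + t\right) = - 3 \left(-15 + 5 t\right) = 45 - 15 t$)
$O{\left(g \right)} = - \frac{3}{4}$ ($O{\left(g \right)} = \frac{3}{-4 + 0 \left(45 - 15\right)} = \frac{3}{-4 + 0 \cdot 30} = \frac{3}{-4 + 0} = \frac{3}{-4} = 3 \left(- \frac{1}{4}\right) = - \frac{3}{4}$)
$Q = - \frac{193617}{27659}$ ($Q = -7 + \frac{1}{-6914 - \frac{3}{4}} = -7 + \frac{1}{- \frac{27659}{4}} = -7 - \frac{4}{27659} = - \frac{193617}{27659} \approx -7.0001$)
$46883 - Q = 46883 - - \frac{193617}{27659} = 46883 + \frac{193617}{27659} = \frac{1296930514}{27659}$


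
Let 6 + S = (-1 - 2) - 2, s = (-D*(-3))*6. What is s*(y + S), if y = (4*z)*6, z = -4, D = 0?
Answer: 0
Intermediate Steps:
s = 0 (s = (-1*0*(-3))*6 = (0*(-3))*6 = 0*6 = 0)
y = -96 (y = (4*(-4))*6 = -16*6 = -96)
S = -11 (S = -6 + ((-1 - 2) - 2) = -6 + (-3 - 2) = -6 - 5 = -11)
s*(y + S) = 0*(-96 - 11) = 0*(-107) = 0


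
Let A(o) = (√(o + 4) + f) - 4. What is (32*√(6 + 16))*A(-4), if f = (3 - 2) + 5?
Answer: 64*√22 ≈ 300.19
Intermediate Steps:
f = 6 (f = 1 + 5 = 6)
A(o) = 2 + √(4 + o) (A(o) = (√(o + 4) + 6) - 4 = (√(4 + o) + 6) - 4 = (6 + √(4 + o)) - 4 = 2 + √(4 + o))
(32*√(6 + 16))*A(-4) = (32*√(6 + 16))*(2 + √(4 - 4)) = (32*√22)*(2 + √0) = (32*√22)*(2 + 0) = (32*√22)*2 = 64*√22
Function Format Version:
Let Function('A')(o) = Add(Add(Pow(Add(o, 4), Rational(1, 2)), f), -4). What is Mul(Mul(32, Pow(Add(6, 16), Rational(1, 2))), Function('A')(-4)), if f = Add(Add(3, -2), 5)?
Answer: Mul(64, Pow(22, Rational(1, 2))) ≈ 300.19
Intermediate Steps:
f = 6 (f = Add(1, 5) = 6)
Function('A')(o) = Add(2, Pow(Add(4, o), Rational(1, 2))) (Function('A')(o) = Add(Add(Pow(Add(o, 4), Rational(1, 2)), 6), -4) = Add(Add(Pow(Add(4, o), Rational(1, 2)), 6), -4) = Add(Add(6, Pow(Add(4, o), Rational(1, 2))), -4) = Add(2, Pow(Add(4, o), Rational(1, 2))))
Mul(Mul(32, Pow(Add(6, 16), Rational(1, 2))), Function('A')(-4)) = Mul(Mul(32, Pow(Add(6, 16), Rational(1, 2))), Add(2, Pow(Add(4, -4), Rational(1, 2)))) = Mul(Mul(32, Pow(22, Rational(1, 2))), Add(2, Pow(0, Rational(1, 2)))) = Mul(Mul(32, Pow(22, Rational(1, 2))), Add(2, 0)) = Mul(Mul(32, Pow(22, Rational(1, 2))), 2) = Mul(64, Pow(22, Rational(1, 2)))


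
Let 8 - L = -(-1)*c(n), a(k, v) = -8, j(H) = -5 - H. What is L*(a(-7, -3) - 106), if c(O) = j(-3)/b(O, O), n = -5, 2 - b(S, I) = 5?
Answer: -836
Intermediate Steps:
b(S, I) = -3 (b(S, I) = 2 - 1*5 = 2 - 5 = -3)
c(O) = 2/3 (c(O) = (-5 - 1*(-3))/(-3) = (-5 + 3)*(-1/3) = -2*(-1/3) = 2/3)
L = 22/3 (L = 8 - (-1)*(-1*2/3) = 8 - (-1)*(-2)/3 = 8 - 1*2/3 = 8 - 2/3 = 22/3 ≈ 7.3333)
L*(a(-7, -3) - 106) = 22*(-8 - 106)/3 = (22/3)*(-114) = -836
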